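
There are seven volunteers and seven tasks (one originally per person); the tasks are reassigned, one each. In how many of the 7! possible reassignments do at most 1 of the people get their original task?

3709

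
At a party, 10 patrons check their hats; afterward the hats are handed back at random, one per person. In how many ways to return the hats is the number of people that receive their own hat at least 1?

2293839

# with exactly i fixed is C(10,i)·!(10-i); sum over i=1..10:
  i=1: C(10,1)·!9 = 10·133496 = 1334960
  i=2: C(10,2)·!8 = 45·14833 = 667485
  i=3: C(10,3)·!7 = 120·1854 = 222480
  i=4: C(10,4)·!6 = 210·265 = 55650
  i=5: C(10,5)·!5 = 252·44 = 11088
  i=6: C(10,6)·!4 = 210·9 = 1890
  i=7: C(10,7)·!3 = 120·2 = 240
  i=8: C(10,8)·!2 = 45·1 = 45
  i=9: C(10,9)·!1 = 10·0 = 0
  i=10: C(10,10)·!0 = 1·1 = 1
Total = 2293839.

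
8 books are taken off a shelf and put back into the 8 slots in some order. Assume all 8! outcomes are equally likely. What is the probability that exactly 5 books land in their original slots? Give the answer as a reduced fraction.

Favorable outcomes: C(8,5)·!3 = 56·2 = 112.
Total outcomes: 8! = 40320.
Probability = 112/40320 = 1/360.

1/360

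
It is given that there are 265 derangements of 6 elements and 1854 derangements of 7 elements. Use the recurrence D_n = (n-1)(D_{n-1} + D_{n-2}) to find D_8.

14833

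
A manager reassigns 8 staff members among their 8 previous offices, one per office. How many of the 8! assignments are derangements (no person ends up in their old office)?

14833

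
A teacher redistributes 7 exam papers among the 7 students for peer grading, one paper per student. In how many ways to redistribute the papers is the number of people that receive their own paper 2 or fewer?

Sum C(7,i)·!(7-i) for i = 0..2:
  i=0: C(7,0)·!7 = 1·1854 = 1854
  i=1: C(7,1)·!6 = 7·265 = 1855
  i=2: C(7,2)·!5 = 21·44 = 924
Total = 4633.

4633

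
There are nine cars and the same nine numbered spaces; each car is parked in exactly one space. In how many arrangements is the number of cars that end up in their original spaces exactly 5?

1134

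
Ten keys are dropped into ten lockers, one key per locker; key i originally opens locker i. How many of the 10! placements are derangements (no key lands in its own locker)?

1334961

!10 is the nearest integer to 10!/e.
10! = 3628800, and 3628800/e ≈ 1334960.92, so !10 = 1334961.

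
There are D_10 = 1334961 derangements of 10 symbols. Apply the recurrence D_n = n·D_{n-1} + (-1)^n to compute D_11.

D_11 = 11·1334961 - 1 = 14684570.

14684570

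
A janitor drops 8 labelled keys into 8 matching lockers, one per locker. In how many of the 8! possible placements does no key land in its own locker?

Use !n = (n-1)(!(n-1) + !(n-2)).
!8 = 7·(1854 + 265) = 7·2119 = 14833

14833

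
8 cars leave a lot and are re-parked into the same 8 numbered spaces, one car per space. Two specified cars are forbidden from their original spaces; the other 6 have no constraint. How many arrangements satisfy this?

30960

Inclusion-exclusion on the 2 forbidden self-matches:
Σ_{j=0}^{2} (-1)^j C(2,j)(8-j)!
= C(2,0)·8! - C(2,1)·7! + C(2,2)·6!
= 40320 - 10080 + 720
= 30960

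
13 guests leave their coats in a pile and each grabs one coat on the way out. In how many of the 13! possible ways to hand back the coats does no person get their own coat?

2290792932

Recurrence: !13 = 13·!12 + (-1)^13.
!13 = 13·176214841 - 1 = 2290792932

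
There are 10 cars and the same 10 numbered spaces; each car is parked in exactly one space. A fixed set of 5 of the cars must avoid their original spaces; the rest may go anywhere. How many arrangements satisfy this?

Inclusion-exclusion on the 5 forbidden self-matches:
Σ_{j=0}^{5} (-1)^j C(5,j)(10-j)!
= C(5,0)·10! - C(5,1)·9! + C(5,2)·8! - C(5,3)·7! + C(5,4)·6! - C(5,5)·5!
= 3628800 - 1814400 + 403200 - 50400 + 3600 - 120
= 2170680

2170680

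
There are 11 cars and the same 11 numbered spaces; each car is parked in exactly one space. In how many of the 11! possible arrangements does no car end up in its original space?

By inclusion-exclusion, !11 = Σ (-1)^k · 11!/k! for k=0..11
= 11! - 11!/1! + 11!/2! - 11!/3! + 11!/4! - 11!/5! + 11!/6! - 11!/7! + 11!/8! - 11!/9! + 11!/10! - 11!/11!
= 39916800 - 39916800 + 19958400 - 6652800 + 1663200 - 332640 + 55440 - 7920 + 990 - 110 + 11 - 1
= 14684570

14684570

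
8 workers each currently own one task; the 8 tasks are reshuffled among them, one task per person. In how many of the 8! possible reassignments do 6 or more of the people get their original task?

29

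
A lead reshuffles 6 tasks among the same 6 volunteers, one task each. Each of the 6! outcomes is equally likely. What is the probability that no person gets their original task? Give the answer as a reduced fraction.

53/144

Favorable outcomes: !6 = 265.
Total outcomes: 6! = 720.
Probability = 265/720 = 53/144.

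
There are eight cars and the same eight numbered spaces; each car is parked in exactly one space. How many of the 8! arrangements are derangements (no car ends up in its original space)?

14833

Recurrence: !8 = 7·(!7 + !6).
!8 = 7·(1854 + 265) = 7·2119 = 14833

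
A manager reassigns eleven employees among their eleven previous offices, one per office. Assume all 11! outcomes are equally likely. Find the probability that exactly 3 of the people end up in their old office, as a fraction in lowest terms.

Favorable outcomes: C(11,3)·!8 = 165·14833 = 2447445.
Total outcomes: 11! = 39916800.
Probability = 2447445/39916800 = 2119/34560.

2119/34560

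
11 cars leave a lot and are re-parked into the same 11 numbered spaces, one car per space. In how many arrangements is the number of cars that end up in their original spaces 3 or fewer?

39158866

Sum C(11,i)·!(11-i) for i = 0..3:
  i=0: C(11,0)·!11 = 1·14684570 = 14684570
  i=1: C(11,1)·!10 = 11·1334961 = 14684571
  i=2: C(11,2)·!9 = 55·133496 = 7342280
  i=3: C(11,3)·!8 = 165·14833 = 2447445
Total = 39158866.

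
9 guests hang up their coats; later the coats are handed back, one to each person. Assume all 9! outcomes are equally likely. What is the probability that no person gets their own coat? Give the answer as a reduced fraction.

16687/45360

Favorable outcomes: !9 = 133496.
Total outcomes: 9! = 362880.
Probability = 133496/362880 = 16687/45360.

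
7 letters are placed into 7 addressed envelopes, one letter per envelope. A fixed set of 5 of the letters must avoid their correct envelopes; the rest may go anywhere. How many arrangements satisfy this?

2428

Let A_j be the event that the j-th constrained one is fixed. By inclusion-exclusion over the 5 events:
Σ_{j=0}^{5} (-1)^j C(5,j)(7-j)!
= C(5,0)·7! - C(5,1)·6! + C(5,2)·5! - C(5,3)·4! + C(5,4)·3! - C(5,5)·2!
= 5040 - 3600 + 1200 - 240 + 30 - 2
= 2428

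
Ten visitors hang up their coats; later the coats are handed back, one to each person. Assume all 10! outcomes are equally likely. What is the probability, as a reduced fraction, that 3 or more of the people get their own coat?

Favorable outcomes: Σ_{i≥3} C(10,i)·!(10-i) = 120·1854 + 210·265 + 252·44 + 210·9 + 120·2 + 45·1 + 10·0 + 1·1 = 291394.
Total outcomes: 10! = 3628800.
Probability = 291394/3628800 = 145697/1814400.

145697/1814400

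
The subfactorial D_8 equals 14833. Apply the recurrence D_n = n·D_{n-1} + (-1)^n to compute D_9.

133496

D_9 = 9·14833 - 1 = 133496.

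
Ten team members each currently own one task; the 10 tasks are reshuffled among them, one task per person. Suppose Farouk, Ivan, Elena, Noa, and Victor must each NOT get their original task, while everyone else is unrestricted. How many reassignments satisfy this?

2170680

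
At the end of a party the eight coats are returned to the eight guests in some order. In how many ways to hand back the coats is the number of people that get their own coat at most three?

39549

# with exactly i fixed is C(8,i)·!(8-i); sum over i=0..3:
  i=0: C(8,0)·!8 = 1·14833 = 14833
  i=1: C(8,1)·!7 = 8·1854 = 14832
  i=2: C(8,2)·!6 = 28·265 = 7420
  i=3: C(8,3)·!5 = 56·44 = 2464
Total = 39549.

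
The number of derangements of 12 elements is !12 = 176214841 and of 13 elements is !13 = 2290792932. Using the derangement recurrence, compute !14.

!14 = (14-1)·(!13 + !12) = 13·(2290792932 + 176214841) = 13·2467007773 = 32071101049.

32071101049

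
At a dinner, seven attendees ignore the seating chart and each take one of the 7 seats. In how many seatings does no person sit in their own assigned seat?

1854

The subfactorial !7 = [7!/e] (nearest integer).
7! = 5040, and 5040/e ≈ 1854.11, so !7 = 1854.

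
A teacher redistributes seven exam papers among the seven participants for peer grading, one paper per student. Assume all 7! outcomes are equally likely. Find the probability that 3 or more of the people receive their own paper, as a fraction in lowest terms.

407/5040

Favorable outcomes: Σ_{i≥3} C(7,i)·!(7-i) = 35·9 + 35·2 + 21·1 + 7·0 + 1·1 = 407.
Total outcomes: 7! = 5040.
Probability = 407/5040 = 407/5040.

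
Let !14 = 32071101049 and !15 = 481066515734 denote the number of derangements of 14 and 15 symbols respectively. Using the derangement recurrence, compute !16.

!16 = (16-1)·(!15 + !14) = 15·(481066515734 + 32071101049) = 15·513137616783 = 7697064251745.

7697064251745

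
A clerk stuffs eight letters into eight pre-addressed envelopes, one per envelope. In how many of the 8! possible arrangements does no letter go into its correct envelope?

14833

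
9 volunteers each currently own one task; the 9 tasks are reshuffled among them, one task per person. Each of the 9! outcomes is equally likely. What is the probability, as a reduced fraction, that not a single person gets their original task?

16687/45360

Favorable outcomes: !9 = 133496.
Total outcomes: 9! = 362880.
Probability = 133496/362880 = 16687/45360.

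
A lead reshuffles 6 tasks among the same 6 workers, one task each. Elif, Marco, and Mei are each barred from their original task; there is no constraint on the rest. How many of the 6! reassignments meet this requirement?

426

Let A_j be the event that the j-th constrained one is fixed. By inclusion-exclusion over the 3 events:
Σ_{j=0}^{3} (-1)^j C(3,j)(6-j)!
= C(3,0)·6! - C(3,1)·5! + C(3,2)·4! - C(3,3)·3!
= 720 - 360 + 72 - 6
= 426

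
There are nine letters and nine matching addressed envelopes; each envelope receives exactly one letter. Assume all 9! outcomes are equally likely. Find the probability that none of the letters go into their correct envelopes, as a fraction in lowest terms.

Favorable outcomes: !9 = 133496.
Total outcomes: 9! = 362880.
Probability = 133496/362880 = 16687/45360.

16687/45360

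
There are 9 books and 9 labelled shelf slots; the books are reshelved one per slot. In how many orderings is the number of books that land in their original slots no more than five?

Sum C(9,i)·!(9-i) for i = 0..5:
  i=0: C(9,0)·!9 = 1·133496 = 133496
  i=1: C(9,1)·!8 = 9·14833 = 133497
  i=2: C(9,2)·!7 = 36·1854 = 66744
  i=3: C(9,3)·!6 = 84·265 = 22260
  i=4: C(9,4)·!5 = 126·44 = 5544
  i=5: C(9,5)·!4 = 126·9 = 1134
Total = 362675.

362675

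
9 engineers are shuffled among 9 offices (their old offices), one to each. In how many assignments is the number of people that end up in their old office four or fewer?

361541

# with exactly i fixed is C(9,i)·!(9-i); sum over i=0..4:
  i=0: C(9,0)·!9 = 1·133496 = 133496
  i=1: C(9,1)·!8 = 9·14833 = 133497
  i=2: C(9,2)·!7 = 36·1854 = 66744
  i=3: C(9,3)·!6 = 84·265 = 22260
  i=4: C(9,4)·!5 = 126·44 = 5544
Total = 361541.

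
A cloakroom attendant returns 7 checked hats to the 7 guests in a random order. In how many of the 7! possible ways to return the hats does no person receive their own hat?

1854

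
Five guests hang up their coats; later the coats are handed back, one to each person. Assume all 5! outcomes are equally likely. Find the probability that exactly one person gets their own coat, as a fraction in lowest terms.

3/8

Favorable outcomes: C(5,1)·!4 = 5·9 = 45.
Total outcomes: 5! = 120.
Probability = 45/120 = 3/8.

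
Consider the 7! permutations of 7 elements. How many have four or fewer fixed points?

# with exactly i fixed is C(7,i)·!(7-i); sum over i=0..4:
  i=0: C(7,0)·!7 = 1·1854 = 1854
  i=1: C(7,1)·!6 = 7·265 = 1855
  i=2: C(7,2)·!5 = 21·44 = 924
  i=3: C(7,3)·!4 = 35·9 = 315
  i=4: C(7,4)·!3 = 35·2 = 70
Total = 5018.

5018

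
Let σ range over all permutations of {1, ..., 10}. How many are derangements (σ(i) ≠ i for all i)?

1334961

The number of derangements of 10 is !10 = Σ_{k=0}^{10} (-1)^k·10!/k!
= 10! - 10!/1! + 10!/2! - 10!/3! + 10!/4! - 10!/5! + 10!/6! - 10!/7! + 10!/8! - 10!/9! + 10!/10!
= 3628800 - 3628800 + 1814400 - 604800 + 151200 - 30240 + 5040 - 720 + 90 - 10 + 1
= 1334961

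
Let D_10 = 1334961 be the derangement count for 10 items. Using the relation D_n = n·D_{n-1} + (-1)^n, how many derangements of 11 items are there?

14684570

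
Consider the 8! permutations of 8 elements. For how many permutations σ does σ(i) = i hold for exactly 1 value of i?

Pick the single fixed position: C(8,1) = 8 ways.
The remaining 7 must be deranged: !7 = 1854.
Total: 8 × 1854 = 14832.

14832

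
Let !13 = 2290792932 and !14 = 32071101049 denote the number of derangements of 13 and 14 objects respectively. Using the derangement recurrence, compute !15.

!15 = (15-1)·(!14 + !13) = 14·(32071101049 + 2290792932) = 14·34361893981 = 481066515734.

481066515734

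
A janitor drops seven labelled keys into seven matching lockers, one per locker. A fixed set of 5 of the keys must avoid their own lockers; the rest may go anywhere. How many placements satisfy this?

Let A_j be the event that the j-th constrained one is fixed. By inclusion-exclusion over the 5 events:
Σ_{j=0}^{5} (-1)^j C(5,j)(7-j)!
= C(5,0)·7! - C(5,1)·6! + C(5,2)·5! - C(5,3)·4! + C(5,4)·3! - C(5,5)·2!
= 5040 - 3600 + 1200 - 240 + 30 - 2
= 2428

2428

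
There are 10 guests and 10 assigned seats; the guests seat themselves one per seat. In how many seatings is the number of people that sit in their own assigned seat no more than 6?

3628514

Sum C(10,i)·!(10-i) for i = 0..6:
  i=0: C(10,0)·!10 = 1·1334961 = 1334961
  i=1: C(10,1)·!9 = 10·133496 = 1334960
  i=2: C(10,2)·!8 = 45·14833 = 667485
  i=3: C(10,3)·!7 = 120·1854 = 222480
  i=4: C(10,4)·!6 = 210·265 = 55650
  i=5: C(10,5)·!5 = 252·44 = 11088
  i=6: C(10,6)·!4 = 210·9 = 1890
Total = 3628514.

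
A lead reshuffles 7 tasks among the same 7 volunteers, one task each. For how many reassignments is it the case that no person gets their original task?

1854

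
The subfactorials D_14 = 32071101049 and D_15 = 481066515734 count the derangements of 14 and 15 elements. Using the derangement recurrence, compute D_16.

7697064251745

D_16 = (16-1)·(D_15 + D_14) = 15·(481066515734 + 32071101049) = 15·513137616783 = 7697064251745.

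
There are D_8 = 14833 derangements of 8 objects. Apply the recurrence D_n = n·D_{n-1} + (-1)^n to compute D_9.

133496

D_9 = 9·14833 - 1 = 133496.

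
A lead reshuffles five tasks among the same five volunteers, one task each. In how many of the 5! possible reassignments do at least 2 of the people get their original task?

31

Sum C(5,i)·!(5-i) for i = 2..5:
  i=2: C(5,2)·!3 = 10·2 = 20
  i=3: C(5,3)·!2 = 10·1 = 10
  i=4: C(5,4)·!1 = 5·0 = 0
  i=5: C(5,5)·!0 = 1·1 = 1
Total = 31.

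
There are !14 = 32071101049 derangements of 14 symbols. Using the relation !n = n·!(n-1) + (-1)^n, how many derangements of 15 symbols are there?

!15 = 15·32071101049 - 1 = 481066515734.

481066515734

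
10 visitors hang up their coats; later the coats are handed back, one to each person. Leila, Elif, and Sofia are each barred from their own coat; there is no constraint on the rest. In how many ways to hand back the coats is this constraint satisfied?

2656080

Let A_j be the event that the j-th constrained one is fixed. By inclusion-exclusion over the 3 events:
Σ_{j=0}^{3} (-1)^j C(3,j)(10-j)!
= C(3,0)·10! - C(3,1)·9! + C(3,2)·8! - C(3,3)·7!
= 3628800 - 1088640 + 120960 - 5040
= 2656080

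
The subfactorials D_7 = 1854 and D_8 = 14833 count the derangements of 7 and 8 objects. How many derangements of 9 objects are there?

133496

D_9 = (9-1)·(D_8 + D_7) = 8·(14833 + 1854) = 8·16687 = 133496.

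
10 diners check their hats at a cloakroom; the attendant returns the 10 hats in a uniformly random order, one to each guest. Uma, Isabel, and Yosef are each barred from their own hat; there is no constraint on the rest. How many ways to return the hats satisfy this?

2656080

Inclusion-exclusion on the 3 forbidden self-matches:
Σ_{j=0}^{3} (-1)^j C(3,j)(10-j)!
= C(3,0)·10! - C(3,1)·9! + C(3,2)·8! - C(3,3)·7!
= 3628800 - 1088640 + 120960 - 5040
= 2656080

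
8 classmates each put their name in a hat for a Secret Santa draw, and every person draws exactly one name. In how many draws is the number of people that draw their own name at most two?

37085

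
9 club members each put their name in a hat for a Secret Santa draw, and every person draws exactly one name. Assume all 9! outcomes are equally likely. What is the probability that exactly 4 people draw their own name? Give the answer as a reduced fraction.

Favorable outcomes: C(9,4)·!5 = 126·44 = 5544.
Total outcomes: 9! = 362880.
Probability = 5544/362880 = 11/720.

11/720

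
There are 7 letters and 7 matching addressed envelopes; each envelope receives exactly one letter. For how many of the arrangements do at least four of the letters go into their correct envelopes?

Sum C(7,i)·!(7-i) for i = 4..7:
  i=4: C(7,4)·!3 = 35·2 = 70
  i=5: C(7,5)·!2 = 21·1 = 21
  i=6: C(7,6)·!1 = 7·0 = 0
  i=7: C(7,7)·!0 = 1·1 = 1
Total = 92.

92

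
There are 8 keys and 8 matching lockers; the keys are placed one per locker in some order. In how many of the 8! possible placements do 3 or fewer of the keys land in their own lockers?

# with exactly i fixed is C(8,i)·!(8-i); sum over i=0..3:
  i=0: C(8,0)·!8 = 1·14833 = 14833
  i=1: C(8,1)·!7 = 8·1854 = 14832
  i=2: C(8,2)·!6 = 28·265 = 7420
  i=3: C(8,3)·!5 = 56·44 = 2464
Total = 39549.

39549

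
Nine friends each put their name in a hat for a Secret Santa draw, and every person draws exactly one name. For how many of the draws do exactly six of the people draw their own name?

168

Pick the 6 fixed positions: C(9,6) = 84 ways.
The remaining 3 must be deranged: !3 = 2.
Total: 84 × 2 = 168.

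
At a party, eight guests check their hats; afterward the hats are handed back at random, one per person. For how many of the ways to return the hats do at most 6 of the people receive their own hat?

# with exactly i fixed is C(8,i)·!(8-i); sum over i=0..6:
  i=0: C(8,0)·!8 = 1·14833 = 14833
  i=1: C(8,1)·!7 = 8·1854 = 14832
  i=2: C(8,2)·!6 = 28·265 = 7420
  i=3: C(8,3)·!5 = 56·44 = 2464
  i=4: C(8,4)·!4 = 70·9 = 630
  i=5: C(8,5)·!3 = 56·2 = 112
  i=6: C(8,6)·!2 = 28·1 = 28
Total = 40319.

40319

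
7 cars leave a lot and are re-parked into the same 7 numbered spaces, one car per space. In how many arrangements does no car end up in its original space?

1854

The subfactorial !7 = [7!/e] (nearest integer).
7! = 5040, and 5040/e ≈ 1854.11, so !7 = 1854.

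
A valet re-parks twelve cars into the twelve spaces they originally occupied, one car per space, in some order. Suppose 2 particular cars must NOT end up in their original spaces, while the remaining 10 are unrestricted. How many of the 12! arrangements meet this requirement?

Inclusion-exclusion on the 2 forbidden self-matches:
Σ_{j=0}^{2} (-1)^j C(2,j)(12-j)!
= C(2,0)·12! - C(2,1)·11! + C(2,2)·10!
= 479001600 - 79833600 + 3628800
= 402796800

402796800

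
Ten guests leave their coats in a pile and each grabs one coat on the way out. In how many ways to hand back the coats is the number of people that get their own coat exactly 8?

45

Pick the 8 fixed positions: C(10,8) = 45 ways.
The remaining 2 must be deranged: !2 = 1.
Total: 45 × 1 = 45.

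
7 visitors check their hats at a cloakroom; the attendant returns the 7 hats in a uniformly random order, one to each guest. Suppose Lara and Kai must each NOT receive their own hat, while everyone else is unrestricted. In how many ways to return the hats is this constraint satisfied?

3720

Let A_j be the event that the j-th constrained one is fixed. By inclusion-exclusion over the 2 events:
Σ_{j=0}^{2} (-1)^j C(2,j)(7-j)!
= C(2,0)·7! - C(2,1)·6! + C(2,2)·5!
= 5040 - 1440 + 120
= 3720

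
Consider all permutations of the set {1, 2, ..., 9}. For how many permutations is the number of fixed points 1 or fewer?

Sum C(9,i)·!(9-i) for i = 0..1:
  i=0: C(9,0)·!9 = 1·133496 = 133496
  i=1: C(9,1)·!8 = 9·14833 = 133497
Total = 266993.

266993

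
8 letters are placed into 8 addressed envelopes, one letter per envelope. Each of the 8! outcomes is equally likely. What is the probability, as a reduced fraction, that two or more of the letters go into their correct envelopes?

2131/8064

Favorable outcomes: Σ_{i≥2} C(8,i)·!(8-i) = 28·265 + 56·44 + 70·9 + 56·2 + 28·1 + 8·0 + 1·1 = 10655.
Total outcomes: 8! = 40320.
Probability = 10655/40320 = 2131/8064.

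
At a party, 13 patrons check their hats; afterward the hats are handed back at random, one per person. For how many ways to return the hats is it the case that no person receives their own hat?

2290792932

Use !n = (n-1)(!(n-1) + !(n-2)).
!13 = 12·(176214841 + 14684570) = 12·190899411 = 2290792932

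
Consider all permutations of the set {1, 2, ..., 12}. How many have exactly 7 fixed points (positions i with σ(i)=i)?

34848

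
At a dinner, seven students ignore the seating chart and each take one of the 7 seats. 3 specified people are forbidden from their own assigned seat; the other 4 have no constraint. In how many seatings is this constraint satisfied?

3216

Let A_j be the event that the j-th constrained one is fixed. By inclusion-exclusion over the 3 events:
Σ_{j=0}^{3} (-1)^j C(3,j)(7-j)!
= C(3,0)·7! - C(3,1)·6! + C(3,2)·5! - C(3,3)·4!
= 5040 - 2160 + 360 - 24
= 3216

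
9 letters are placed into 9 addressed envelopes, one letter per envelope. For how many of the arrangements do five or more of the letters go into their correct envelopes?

Sum C(9,i)·!(9-i) for i = 5..9:
  i=5: C(9,5)·!4 = 126·9 = 1134
  i=6: C(9,6)·!3 = 84·2 = 168
  i=7: C(9,7)·!2 = 36·1 = 36
  i=8: C(9,8)·!1 = 9·0 = 0
  i=9: C(9,9)·!0 = 1·1 = 1
Total = 1339.

1339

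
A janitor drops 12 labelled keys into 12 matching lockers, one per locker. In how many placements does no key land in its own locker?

176214841

!12 is the nearest integer to 12!/e.
12! = 479001600, and 479001600/e ≈ 176214840.93, so !12 = 176214841.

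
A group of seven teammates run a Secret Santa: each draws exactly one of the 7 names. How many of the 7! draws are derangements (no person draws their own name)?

1854

By inclusion-exclusion, !7 = Σ (-1)^k · 7!/k! for k=0..7
= 7! - 7!/1! + 7!/2! - 7!/3! + 7!/4! - 7!/5! + 7!/6! - 7!/7!
= 5040 - 5040 + 2520 - 840 + 210 - 42 + 7 - 1
= 1854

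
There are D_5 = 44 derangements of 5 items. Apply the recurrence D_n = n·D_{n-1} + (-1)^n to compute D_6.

265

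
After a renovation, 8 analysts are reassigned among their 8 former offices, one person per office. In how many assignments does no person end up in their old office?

14833

!8 is the nearest integer to 8!/e.
8! = 40320, and 40320/e ≈ 14832.90, so !8 = 14833.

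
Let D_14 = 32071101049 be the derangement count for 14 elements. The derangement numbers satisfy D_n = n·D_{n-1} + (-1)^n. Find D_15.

D_15 = 15·32071101049 - 1 = 481066515734.

481066515734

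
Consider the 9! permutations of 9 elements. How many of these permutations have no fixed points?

133496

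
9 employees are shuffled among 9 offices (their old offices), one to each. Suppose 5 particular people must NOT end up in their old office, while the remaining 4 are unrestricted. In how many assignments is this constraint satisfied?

Inclusion-exclusion on the 5 forbidden self-matches:
Σ_{j=0}^{5} (-1)^j C(5,j)(9-j)!
= C(5,0)·9! - C(5,1)·8! + C(5,2)·7! - C(5,3)·6! + C(5,4)·5! - C(5,5)·4!
= 362880 - 201600 + 50400 - 7200 + 600 - 24
= 205056

205056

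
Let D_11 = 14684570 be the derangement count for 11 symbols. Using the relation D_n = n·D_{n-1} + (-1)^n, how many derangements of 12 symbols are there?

D_12 = 12·14684570 + 1 = 176214841.

176214841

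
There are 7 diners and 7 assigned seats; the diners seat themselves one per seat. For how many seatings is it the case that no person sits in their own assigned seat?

!7 is the nearest integer to 7!/e.
7! = 5040, and 5040/e ≈ 1854.11, so !7 = 1854.

1854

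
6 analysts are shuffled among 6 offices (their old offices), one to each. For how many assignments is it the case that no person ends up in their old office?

265

!6 = 6! · Σ_{k=0}^{6} (-1)^k/k!
= 6! - 6!/1! + 6!/2! - 6!/3! + 6!/4! - 6!/5! + 6!/6!
= 720 - 720 + 360 - 120 + 30 - 6 + 1
= 265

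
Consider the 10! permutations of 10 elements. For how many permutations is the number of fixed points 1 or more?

2293839

# with exactly i fixed is C(10,i)·!(10-i); sum over i=1..10:
  i=1: C(10,1)·!9 = 10·133496 = 1334960
  i=2: C(10,2)·!8 = 45·14833 = 667485
  i=3: C(10,3)·!7 = 120·1854 = 222480
  i=4: C(10,4)·!6 = 210·265 = 55650
  i=5: C(10,5)·!5 = 252·44 = 11088
  i=6: C(10,6)·!4 = 210·9 = 1890
  i=7: C(10,7)·!3 = 120·2 = 240
  i=8: C(10,8)·!2 = 45·1 = 45
  i=9: C(10,9)·!1 = 10·0 = 0
  i=10: C(10,10)·!0 = 1·1 = 1
Total = 2293839.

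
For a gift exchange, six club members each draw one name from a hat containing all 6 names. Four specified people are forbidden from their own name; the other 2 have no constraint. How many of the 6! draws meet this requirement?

Inclusion-exclusion on the 4 forbidden self-matches:
Σ_{j=0}^{4} (-1)^j C(4,j)(6-j)!
= C(4,0)·6! - C(4,1)·5! + C(4,2)·4! - C(4,3)·3! + C(4,4)·2!
= 720 - 480 + 144 - 24 + 2
= 362

362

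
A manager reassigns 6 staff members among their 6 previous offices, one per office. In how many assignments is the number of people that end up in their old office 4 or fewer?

719

Sum C(6,i)·!(6-i) for i = 0..4:
  i=0: C(6,0)·!6 = 1·265 = 265
  i=1: C(6,1)·!5 = 6·44 = 264
  i=2: C(6,2)·!4 = 15·9 = 135
  i=3: C(6,3)·!3 = 20·2 = 40
  i=4: C(6,4)·!2 = 15·1 = 15
Total = 719.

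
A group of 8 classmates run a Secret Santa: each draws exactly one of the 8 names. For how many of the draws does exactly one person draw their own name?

14832

Choose which one of the 8 is fixed: C(8,1) = 8.
The other 7 form a derangement: !7 = 1854.
Total: 8 × 1854 = 14832.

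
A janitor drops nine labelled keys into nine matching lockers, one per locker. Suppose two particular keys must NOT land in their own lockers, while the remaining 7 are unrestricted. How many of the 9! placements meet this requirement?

Let A_j be the event that the j-th constrained one is fixed. By inclusion-exclusion over the 2 events:
Σ_{j=0}^{2} (-1)^j C(2,j)(9-j)!
= C(2,0)·9! - C(2,1)·8! + C(2,2)·7!
= 362880 - 80640 + 5040
= 287280

287280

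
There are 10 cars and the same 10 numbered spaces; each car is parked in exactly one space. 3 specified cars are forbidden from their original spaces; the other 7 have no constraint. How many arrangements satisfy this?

Inclusion-exclusion on the 3 forbidden self-matches:
Σ_{j=0}^{3} (-1)^j C(3,j)(10-j)!
= C(3,0)·10! - C(3,1)·9! + C(3,2)·8! - C(3,3)·7!
= 3628800 - 1088640 + 120960 - 5040
= 2656080

2656080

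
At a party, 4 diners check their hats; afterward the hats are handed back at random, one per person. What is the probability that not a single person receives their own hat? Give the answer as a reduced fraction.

3/8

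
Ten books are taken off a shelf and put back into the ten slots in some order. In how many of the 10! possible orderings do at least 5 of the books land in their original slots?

13264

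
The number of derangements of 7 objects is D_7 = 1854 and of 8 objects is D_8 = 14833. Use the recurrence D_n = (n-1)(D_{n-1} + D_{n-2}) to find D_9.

D_9 = (9-1)·(D_8 + D_7) = 8·(14833 + 1854) = 8·16687 = 133496.

133496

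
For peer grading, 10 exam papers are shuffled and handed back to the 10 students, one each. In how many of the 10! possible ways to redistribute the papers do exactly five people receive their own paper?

11088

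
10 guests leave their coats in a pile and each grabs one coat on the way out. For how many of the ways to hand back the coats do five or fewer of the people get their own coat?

3626624

Sum C(10,i)·!(10-i) for i = 0..5:
  i=0: C(10,0)·!10 = 1·1334961 = 1334961
  i=1: C(10,1)·!9 = 10·133496 = 1334960
  i=2: C(10,2)·!8 = 45·14833 = 667485
  i=3: C(10,3)·!7 = 120·1854 = 222480
  i=4: C(10,4)·!6 = 210·265 = 55650
  i=5: C(10,5)·!5 = 252·44 = 11088
Total = 3626624.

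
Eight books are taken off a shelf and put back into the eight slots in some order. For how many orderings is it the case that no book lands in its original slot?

14833

The number of derangements of 8 is !8 = Σ_{k=0}^{8} (-1)^k·8!/k!
= 8! - 8!/1! + 8!/2! - 8!/3! + 8!/4! - 8!/5! + 8!/6! - 8!/7! + 8!/8!
= 40320 - 40320 + 20160 - 6720 + 1680 - 336 + 56 - 8 + 1
= 14833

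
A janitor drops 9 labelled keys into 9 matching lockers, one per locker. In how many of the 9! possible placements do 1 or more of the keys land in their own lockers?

Sum C(9,i)·!(9-i) for i = 1..9:
  i=1: C(9,1)·!8 = 9·14833 = 133497
  i=2: C(9,2)·!7 = 36·1854 = 66744
  i=3: C(9,3)·!6 = 84·265 = 22260
  i=4: C(9,4)·!5 = 126·44 = 5544
  i=5: C(9,5)·!4 = 126·9 = 1134
  i=6: C(9,6)·!3 = 84·2 = 168
  i=7: C(9,7)·!2 = 36·1 = 36
  i=8: C(9,8)·!1 = 9·0 = 0
  i=9: C(9,9)·!0 = 1·1 = 1
Total = 229384.

229384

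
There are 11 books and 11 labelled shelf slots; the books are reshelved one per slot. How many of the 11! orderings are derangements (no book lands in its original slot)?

14684570

The subfactorial !11 = [11!/e] (nearest integer).
11! = 39916800, and 39916800/e ≈ 14684570.08, so !11 = 14684570.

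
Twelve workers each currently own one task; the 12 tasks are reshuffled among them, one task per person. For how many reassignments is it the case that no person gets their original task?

176214841

Use !n = n·!(n-1) + (-1)^n.
!12 = 12·14684570 + 1 = 176214841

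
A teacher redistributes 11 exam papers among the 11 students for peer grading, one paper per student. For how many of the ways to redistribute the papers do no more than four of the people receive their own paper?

39770686

# with exactly i fixed is C(11,i)·!(11-i); sum over i=0..4:
  i=0: C(11,0)·!11 = 1·14684570 = 14684570
  i=1: C(11,1)·!10 = 11·1334961 = 14684571
  i=2: C(11,2)·!9 = 55·133496 = 7342280
  i=3: C(11,3)·!8 = 165·14833 = 2447445
  i=4: C(11,4)·!7 = 330·1854 = 611820
Total = 39770686.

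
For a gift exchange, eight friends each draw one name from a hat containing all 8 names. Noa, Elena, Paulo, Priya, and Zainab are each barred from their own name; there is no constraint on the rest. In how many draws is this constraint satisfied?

21234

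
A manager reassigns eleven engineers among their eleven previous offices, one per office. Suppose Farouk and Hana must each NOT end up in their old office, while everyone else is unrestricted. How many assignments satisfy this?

Inclusion-exclusion on the 2 forbidden self-matches:
Σ_{j=0}^{2} (-1)^j C(2,j)(11-j)!
= C(2,0)·11! - C(2,1)·10! + C(2,2)·9!
= 39916800 - 7257600 + 362880
= 33022080

33022080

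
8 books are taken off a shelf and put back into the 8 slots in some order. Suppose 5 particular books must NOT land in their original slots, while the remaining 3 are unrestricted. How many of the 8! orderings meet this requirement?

Inclusion-exclusion on the 5 forbidden self-matches:
Σ_{j=0}^{5} (-1)^j C(5,j)(8-j)!
= C(5,0)·8! - C(5,1)·7! + C(5,2)·6! - C(5,3)·5! + C(5,4)·4! - C(5,5)·3!
= 40320 - 25200 + 7200 - 1200 + 120 - 6
= 21234

21234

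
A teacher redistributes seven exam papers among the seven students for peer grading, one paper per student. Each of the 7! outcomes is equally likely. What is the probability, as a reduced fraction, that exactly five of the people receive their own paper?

Favorable outcomes: C(7,5)·!2 = 21·1 = 21.
Total outcomes: 7! = 5040.
Probability = 21/5040 = 1/240.

1/240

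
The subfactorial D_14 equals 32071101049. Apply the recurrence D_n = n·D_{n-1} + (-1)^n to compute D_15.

D_15 = 15·32071101049 - 1 = 481066515734.

481066515734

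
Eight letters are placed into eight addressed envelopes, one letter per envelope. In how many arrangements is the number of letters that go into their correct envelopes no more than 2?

37085

Sum C(8,i)·!(8-i) for i = 0..2:
  i=0: C(8,0)·!8 = 1·14833 = 14833
  i=1: C(8,1)·!7 = 8·1854 = 14832
  i=2: C(8,2)·!6 = 28·265 = 7420
Total = 37085.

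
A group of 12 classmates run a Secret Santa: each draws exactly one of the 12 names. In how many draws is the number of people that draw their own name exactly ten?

Choose which 10 of the 12 are fixed: C(12,10) = 66.
The remaining 2 must be deranged: !2 = 1.
Total: 66 × 1 = 66.

66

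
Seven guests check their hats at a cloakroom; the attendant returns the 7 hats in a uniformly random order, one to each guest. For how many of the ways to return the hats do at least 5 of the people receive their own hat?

# with exactly i fixed is C(7,i)·!(7-i); sum over i=5..7:
  i=5: C(7,5)·!2 = 21·1 = 21
  i=6: C(7,6)·!1 = 7·0 = 0
  i=7: C(7,7)·!0 = 1·1 = 1
Total = 22.

22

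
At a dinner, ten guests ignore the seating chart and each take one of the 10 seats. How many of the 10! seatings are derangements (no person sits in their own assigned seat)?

The number of derangements of 10 is !10 = Σ_{k=0}^{10} (-1)^k·10!/k!
= 10! - 10!/1! + 10!/2! - 10!/3! + 10!/4! - 10!/5! + 10!/6! - 10!/7! + 10!/8! - 10!/9! + 10!/10!
= 3628800 - 3628800 + 1814400 - 604800 + 151200 - 30240 + 5040 - 720 + 90 - 10 + 1
= 1334961

1334961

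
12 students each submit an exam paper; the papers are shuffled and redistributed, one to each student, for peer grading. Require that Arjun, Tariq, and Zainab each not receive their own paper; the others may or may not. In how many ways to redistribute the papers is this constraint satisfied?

369774720

Inclusion-exclusion on the 3 forbidden self-matches:
Σ_{j=0}^{3} (-1)^j C(3,j)(12-j)!
= C(3,0)·12! - C(3,1)·11! + C(3,2)·10! - C(3,3)·9!
= 479001600 - 119750400 + 10886400 - 362880
= 369774720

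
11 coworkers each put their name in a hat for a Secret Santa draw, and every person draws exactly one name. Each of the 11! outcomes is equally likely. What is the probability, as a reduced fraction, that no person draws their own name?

1468457/3991680

Favorable outcomes: !11 = 14684570.
Total outcomes: 11! = 39916800.
Probability = 14684570/39916800 = 1468457/3991680.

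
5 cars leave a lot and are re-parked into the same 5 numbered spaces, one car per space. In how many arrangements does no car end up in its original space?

44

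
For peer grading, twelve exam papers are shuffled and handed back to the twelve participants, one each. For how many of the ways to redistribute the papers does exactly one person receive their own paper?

176214840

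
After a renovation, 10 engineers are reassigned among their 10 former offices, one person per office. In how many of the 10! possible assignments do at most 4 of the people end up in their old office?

# with exactly i fixed is C(10,i)·!(10-i); sum over i=0..4:
  i=0: C(10,0)·!10 = 1·1334961 = 1334961
  i=1: C(10,1)·!9 = 10·133496 = 1334960
  i=2: C(10,2)·!8 = 45·14833 = 667485
  i=3: C(10,3)·!7 = 120·1854 = 222480
  i=4: C(10,4)·!6 = 210·265 = 55650
Total = 3615536.

3615536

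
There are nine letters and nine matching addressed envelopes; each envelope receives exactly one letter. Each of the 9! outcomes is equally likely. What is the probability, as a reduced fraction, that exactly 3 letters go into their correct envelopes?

Favorable outcomes: C(9,3)·!6 = 84·265 = 22260.
Total outcomes: 9! = 362880.
Probability = 22260/362880 = 53/864.

53/864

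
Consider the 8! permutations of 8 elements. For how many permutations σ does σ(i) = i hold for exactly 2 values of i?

Pick the 2 fixed positions: C(8,2) = 28 ways.
The remaining 6 must be deranged: !6 = 265.
Total: 28 × 265 = 7420.

7420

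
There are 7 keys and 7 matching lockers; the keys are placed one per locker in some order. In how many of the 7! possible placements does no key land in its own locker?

1854

Recurrence: !7 = 6·(!6 + !5).
!7 = 6·(265 + 44) = 6·309 = 1854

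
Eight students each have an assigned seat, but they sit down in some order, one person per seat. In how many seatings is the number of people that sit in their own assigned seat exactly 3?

2464

Choose which 3 of the 8 are fixed: C(8,3) = 56.
The remaining 5 must be deranged: !5 = 44.
Total: 56 × 44 = 2464.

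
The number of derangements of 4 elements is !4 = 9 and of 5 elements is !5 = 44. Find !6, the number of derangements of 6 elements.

!6 = (6-1)·(!5 + !4) = 5·(44 + 9) = 5·53 = 265.

265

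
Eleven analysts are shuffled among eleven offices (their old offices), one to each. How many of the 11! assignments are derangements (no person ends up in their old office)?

14684570

Recurrence: !11 = 11·!10 + (-1)^11.
!11 = 11·1334961 - 1 = 14684570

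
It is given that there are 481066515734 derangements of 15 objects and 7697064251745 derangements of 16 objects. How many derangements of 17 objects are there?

!17 = (17-1)·(!16 + !15) = 16·(7697064251745 + 481066515734) = 16·8178130767479 = 130850092279664.

130850092279664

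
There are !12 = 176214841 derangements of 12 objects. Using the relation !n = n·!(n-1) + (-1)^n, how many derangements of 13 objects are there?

2290792932

!13 = 13·176214841 - 1 = 2290792932.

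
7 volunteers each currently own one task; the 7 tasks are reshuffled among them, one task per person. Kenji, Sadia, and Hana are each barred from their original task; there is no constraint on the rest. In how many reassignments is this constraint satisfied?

Let A_j be the event that the j-th constrained one is fixed. By inclusion-exclusion over the 3 events:
Σ_{j=0}^{3} (-1)^j C(3,j)(7-j)!
= C(3,0)·7! - C(3,1)·6! + C(3,2)·5! - C(3,3)·4!
= 5040 - 2160 + 360 - 24
= 3216

3216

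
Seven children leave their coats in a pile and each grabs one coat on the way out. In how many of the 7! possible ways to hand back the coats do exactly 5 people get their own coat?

Pick the 5 fixed positions: C(7,5) = 21 ways.
The other 2 form a derangement: !2 = 1.
Total: 21 × 1 = 21.

21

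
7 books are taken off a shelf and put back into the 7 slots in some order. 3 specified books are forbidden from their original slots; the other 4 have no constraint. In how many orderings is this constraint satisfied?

3216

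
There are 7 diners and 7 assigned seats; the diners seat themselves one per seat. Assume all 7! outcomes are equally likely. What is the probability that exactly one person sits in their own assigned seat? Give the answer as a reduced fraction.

53/144

Favorable outcomes: C(7,1)·!6 = 7·265 = 1855.
Total outcomes: 7! = 5040.
Probability = 1855/5040 = 53/144.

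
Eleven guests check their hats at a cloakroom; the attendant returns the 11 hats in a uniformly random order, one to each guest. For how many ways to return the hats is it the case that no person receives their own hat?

14684570

The subfactorial !11 = [11!/e] (nearest integer).
11! = 39916800, and 39916800/e ≈ 14684570.08, so !11 = 14684570.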